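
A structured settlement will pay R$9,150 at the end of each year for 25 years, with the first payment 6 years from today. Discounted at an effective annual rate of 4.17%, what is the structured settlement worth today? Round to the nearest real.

R$114,466

PV at t=5 (ordinary 25-year annuity): 9150 × a(25|0.0417) = 9150 × 15.345119 = 140,407.8429
PV₀ = 140,407.8429 / (1+0.0417)^5 = 140,407.8429 / 1.226629 = 114,466.4058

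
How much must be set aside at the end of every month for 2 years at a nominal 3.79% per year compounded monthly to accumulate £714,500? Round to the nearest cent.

£28,703.74

Periodic rate i = 0.0379/12 = 0.00315833; n = 2 × 12 = 24 periods.
PMT = 714500 / ( [(1+0.00315833)^24 − 1] / 0.00315833 ) = 714500 / 24.892229 = 28,703.7377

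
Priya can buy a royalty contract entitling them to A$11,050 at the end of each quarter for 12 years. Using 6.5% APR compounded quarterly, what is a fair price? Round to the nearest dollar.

i = 0.065/4 = 0.01625 per quarter; n = 12·4 = 48.
PV = PMT · [1 − (1+i)^(−n)] / i = 11050 · 33.151440 = 366,323.4160

A$366,323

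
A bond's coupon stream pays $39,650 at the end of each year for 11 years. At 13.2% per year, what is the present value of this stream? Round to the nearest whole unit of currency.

$223,579

Annuity factor a(11|0.132) = 5.638821; PV = 39650 × 5.638821 = 223,579.2574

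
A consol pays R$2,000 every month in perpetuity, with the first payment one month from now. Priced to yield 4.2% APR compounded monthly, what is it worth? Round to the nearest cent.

R$571,428.57

Periodic rate i = 0.042/12 = 0.0035.
PV = C/r = 2000/0.0035 = 571,428.5714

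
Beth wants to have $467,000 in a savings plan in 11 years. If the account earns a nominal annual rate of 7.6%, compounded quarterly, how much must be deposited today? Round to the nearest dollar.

$204,011

With 4 periods per year: i = 0.019, n = 44.
Discount factor = (1+0.019)^(−44) = 0.436854; PV = 467,000 × 0.436854 = 204,010.6240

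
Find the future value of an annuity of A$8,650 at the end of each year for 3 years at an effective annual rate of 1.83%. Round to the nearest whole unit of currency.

A$26,428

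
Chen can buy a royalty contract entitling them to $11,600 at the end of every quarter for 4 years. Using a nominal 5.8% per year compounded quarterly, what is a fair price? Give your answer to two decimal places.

With 4 periods per year: i = 0.0145, n = 16.
PV = 11600 × [1 − (1+0.0145)^(−16)] / 0.0145 = 11600 × 14.188400 = 164,585.4356

$164,585.44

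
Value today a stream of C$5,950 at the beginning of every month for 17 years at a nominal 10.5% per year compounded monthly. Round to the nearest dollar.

i = 0.105/12 = 0.00875 per month; n = 17·12 = 204.
PV = 5950 × [1 − (1+0.00875)^(−204)] / 0.00875 × (1+i) = 5950 × 95.790332 = 569,952.4749
Payments are at the start of each period, so multiply by (1+i).

C$569,952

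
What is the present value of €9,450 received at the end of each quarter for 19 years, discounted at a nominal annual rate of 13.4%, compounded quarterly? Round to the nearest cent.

€259,033.21

With 4 periods per year: i = 0.0335, n = 76.
PV = 9450 × [1 − (1+0.0335)^(−76)] / 0.0335 = 9450 × 27.410921 = 259,033.2080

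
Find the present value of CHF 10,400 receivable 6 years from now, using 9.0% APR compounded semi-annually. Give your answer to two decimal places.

With 2 periods per year: i = 0.045, n = 12.
PV = FV·(1+i)^(−n) = 10,400 × 0.589664 = 6,132.5042

CHF 6,132.50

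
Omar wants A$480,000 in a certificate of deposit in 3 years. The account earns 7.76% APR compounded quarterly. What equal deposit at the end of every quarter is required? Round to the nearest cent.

Periodic rate i = 0.0776/4 = 0.0194; n = 3 × 4 = 12 periods.
PMT = 480000 / ( [(1+0.0194)^12 − 1] / 0.0194 ) = 480000 / 13.366928 = 35,909.5220

A$35,909.52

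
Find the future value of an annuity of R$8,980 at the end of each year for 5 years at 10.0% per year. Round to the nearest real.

R$54,824

FV = 8980 × [(1+0.1)^5 − 1] / 0.1 = 8980 × 6.105100 = 54,823.7980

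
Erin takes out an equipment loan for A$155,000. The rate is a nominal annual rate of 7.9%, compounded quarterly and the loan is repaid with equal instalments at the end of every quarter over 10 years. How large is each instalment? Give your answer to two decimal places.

With 4 periods per year: i = 0.01975, n = 40.
Annuity-PV factor = 27.475802; PMT = 155000 / 27.475802 = 5,641.3275

A$5,641.33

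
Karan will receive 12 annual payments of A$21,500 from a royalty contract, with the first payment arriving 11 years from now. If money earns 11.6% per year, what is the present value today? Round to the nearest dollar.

PV at t=10 (ordinary 12-year annuity): 21500 × a(12|0.116) = 21500 × 6.310904 = 135,684.4365
PV₀ = 135,684.4365 / (1+0.116)^10 = 135,684.4365 / 2.996691 = 45,278.0891

A$45,278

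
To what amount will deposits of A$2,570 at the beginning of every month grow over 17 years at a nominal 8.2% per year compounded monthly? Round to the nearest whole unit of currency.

Periodic rate i = 0.082/12 = 0.00683333; n = 17 × 12 = 204 periods.
Accumulation factor s(204|0.00683333) × (1+i) = 443.774094; FV = 2570 × 443.774094 = 1,140,499.4215
Payments are at the start of each period, so multiply by (1+i).

A$1,140,499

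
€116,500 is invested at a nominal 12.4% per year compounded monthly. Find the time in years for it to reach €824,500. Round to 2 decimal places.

15.86 years

Periodic rate i = 0.124/12 = 0.0103333.
n = ln(824500/116500) / ln(1+0.0103333) = ln(7.07725) / 0.010280 = 190.3528 months
= 190.3528/12 years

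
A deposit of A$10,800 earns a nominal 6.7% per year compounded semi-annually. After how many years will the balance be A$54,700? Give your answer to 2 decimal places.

24.62 years

Periodic rate i = 0.067/2 = 0.0335.
n = ln(54700/10800) / ln(1+0.0335) = ln(5.06481) / 0.032951 = 49.2341 half-years
= 49.2341/2 years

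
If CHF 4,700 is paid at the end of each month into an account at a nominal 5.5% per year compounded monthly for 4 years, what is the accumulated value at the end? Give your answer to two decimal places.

CHF 251,698.40

Periodic rate i = 0.055/12 = 0.00458333; n = 4 × 12 = 48 periods.
FV = 4700 × [(1+0.00458333)^48 − 1] / 0.00458333 = 4700 × 53.552852 = 251,698.4033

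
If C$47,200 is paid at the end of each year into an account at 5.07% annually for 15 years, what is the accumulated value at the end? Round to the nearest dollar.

C$1,023,891

FV = PMT · [(1+i)^n − 1] / i = 47200 · 21.692599 = 1,023,890.6629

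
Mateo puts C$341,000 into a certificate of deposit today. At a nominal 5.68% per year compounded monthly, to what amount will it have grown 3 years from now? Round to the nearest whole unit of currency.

C$404,188

i = 0.0568/12 = 0.00473333 per month; n = 3·12 = 36.
FV = PV·(1+i)^n = 341,000 × 1.185302 = 404,188.1411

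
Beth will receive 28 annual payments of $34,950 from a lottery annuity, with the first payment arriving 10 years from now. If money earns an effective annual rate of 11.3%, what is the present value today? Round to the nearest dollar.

$112,119

Value one period before first payment (t=9): 34950 × [1 − (1+0.113)^(−28)] / 0.113 = 34950 × 8.407929 = 293,857.1242
PV₀ = 293,857.1242 / (1+0.113)^9 = 293,857.1242 / 2.620936 = 112,119.1367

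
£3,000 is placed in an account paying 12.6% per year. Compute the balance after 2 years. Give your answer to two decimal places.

£3,803.63

FV = 3,000 × (1 + 0.126)^2 = 3,803.6280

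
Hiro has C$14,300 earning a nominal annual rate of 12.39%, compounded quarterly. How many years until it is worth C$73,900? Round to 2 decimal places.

Periodic rate i = 0.1239/4 = 0.030975.
(1+i)^n = 73900/14300 = 5.16783, so n = ln 5.16783 / ln 1.03097 = 53.8422 quarters
= 53.8422/4 years

13.46 years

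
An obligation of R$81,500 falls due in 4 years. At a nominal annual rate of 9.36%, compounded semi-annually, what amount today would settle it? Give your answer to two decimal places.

R$56,525.95

Periodic rate i = 0.0936/2 = 0.0468; n = 4 × 2 = 8 periods.
PV = FV·(1+i)^(−n) = 81,500 × 0.693570 = 56,525.9535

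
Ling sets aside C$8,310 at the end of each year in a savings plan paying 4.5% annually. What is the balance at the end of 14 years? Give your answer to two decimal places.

C$157,325.83

FV = 8310 × [(1+0.045)^14 − 1] / 0.045 = 8310 × 18.932109 = 157,325.8289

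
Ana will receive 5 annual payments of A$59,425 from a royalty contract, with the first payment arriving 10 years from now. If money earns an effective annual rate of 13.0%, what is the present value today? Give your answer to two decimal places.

A$69,576.75

Value one period before first payment (t=9): 59425 × [1 − (1+0.13)^(−5)] / 0.13 = 59425 × 3.517231 = 209,011.4677
PV₀ = 209,011.4677 / (1+0.13)^9 = 209,011.4677 / 3.004042 = 69,576.7476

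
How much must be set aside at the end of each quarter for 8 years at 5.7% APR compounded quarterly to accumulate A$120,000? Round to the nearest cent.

A$2,985.96

Periodic rate i = 0.057/4 = 0.01425; n = 8 × 4 = 32 periods.
FV-annuity factor = 40.188111; PMT = 120000 / 40.188111 = 2,985.9577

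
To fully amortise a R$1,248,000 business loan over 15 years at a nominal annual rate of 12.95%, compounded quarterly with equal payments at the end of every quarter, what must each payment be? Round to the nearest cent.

i = 0.1295/4 = 0.032375 per quarter; n = 15·4 = 60.
PMT = 1.248e+06 / ( [1 − (1+0.032375)^(−60)] / 0.032375 ) = 1.248e+06 / 26.321972 = 47,412.8604

R$47,412.86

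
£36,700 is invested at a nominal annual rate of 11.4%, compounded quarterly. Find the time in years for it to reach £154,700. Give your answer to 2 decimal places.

12.80 years

Periodic rate i = 0.114/4 = 0.0285.
(1+i)^n = 154700/36700 = 4.21526, so n = ln 4.21526 / ln 1.0285 = 51.1971 quarters
= 51.1971/4 years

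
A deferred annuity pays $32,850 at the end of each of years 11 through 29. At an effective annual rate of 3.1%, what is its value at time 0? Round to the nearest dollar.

$343,693

PV at t=10 (ordinary 19-year annuity): 32850 × a(19|0.031) = 32850 × 14.197818 = 466,398.3325
Discount back 10 years: 466,398.3325 × (1+0.031)^(−10) = 466,398.3325 × 0.736908 = 343,692.7224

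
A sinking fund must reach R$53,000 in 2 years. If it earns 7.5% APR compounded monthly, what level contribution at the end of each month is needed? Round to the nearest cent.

R$2,053.73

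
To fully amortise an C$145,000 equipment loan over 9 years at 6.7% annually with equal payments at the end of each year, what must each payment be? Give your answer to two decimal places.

PMT = 145000 / ( [1 − (1+0.067)^(−9)] / 0.067 ) = 145000 / 6.599200 = 21,972.3593

C$21,972.36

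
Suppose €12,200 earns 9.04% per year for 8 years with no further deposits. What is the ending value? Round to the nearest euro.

FV = PV·(1+i)^n = 12,200 × 1.998420 = 24,380.7226

€24,381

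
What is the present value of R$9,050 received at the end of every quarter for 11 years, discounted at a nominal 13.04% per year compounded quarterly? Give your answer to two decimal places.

With 4 periods per year: i = 0.0326, n = 44.
PV = 9050 × [1 − (1+0.0326)^(−44)] / 0.0326 = 9050 × 23.197129 = 209,934.0132

R$209,934.01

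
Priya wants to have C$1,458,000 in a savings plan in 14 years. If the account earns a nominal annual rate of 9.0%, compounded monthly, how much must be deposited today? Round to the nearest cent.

Periodic rate i = 0.09/12 = 0.0075; n = 14 × 12 = 168 periods.
Discount factor = (1+0.0075)^(−168) = 0.284991; PV = 1,458,000 × 0.284991 = 415,516.5395

C$415,516.54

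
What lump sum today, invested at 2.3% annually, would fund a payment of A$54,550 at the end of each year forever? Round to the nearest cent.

A$2,371,739.13

PV = C/r = 54550/0.023 = 2,371,739.1304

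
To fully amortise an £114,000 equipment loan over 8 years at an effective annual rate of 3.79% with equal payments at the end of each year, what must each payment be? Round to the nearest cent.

£16,785.65

PMT = 114000 / ( [1 − (1+0.0379)^(−8)] / 0.0379 ) = 114000 / 6.791513 = 16,785.6548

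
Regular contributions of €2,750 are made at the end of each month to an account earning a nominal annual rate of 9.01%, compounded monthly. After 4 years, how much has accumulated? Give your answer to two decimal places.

Periodic rate i = 0.0901/12 = 0.00750833; n = 4 × 12 = 48 periods.
FV = 2750 × [(1+0.00750833)^48 − 1] / 0.00750833 = 2750 × 57.532574 = 158,214.5787

€158,214.58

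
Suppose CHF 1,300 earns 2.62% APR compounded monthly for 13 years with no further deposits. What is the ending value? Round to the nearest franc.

CHF 1,827

i = 0.0262/12 = 0.00218333 per month; n = 13·12 = 156.
FV = 1,300 × (1 + 0.00218333)^156 = 1,826.8497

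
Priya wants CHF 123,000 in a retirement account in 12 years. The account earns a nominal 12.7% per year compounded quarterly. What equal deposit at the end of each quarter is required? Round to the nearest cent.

With 4 periods per year: i = 0.03175, n = 48.
FV-annuity factor = 109.702798; PMT = 123000 / 109.702798 = 1,121.2111

CHF 1,121.21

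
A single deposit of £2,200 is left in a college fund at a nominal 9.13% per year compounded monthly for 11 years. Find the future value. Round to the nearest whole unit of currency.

With 12 periods per year: i = 0.00760833, n = 132.
FV = PV·(1+i)^n = 2,200 × 2.719638 = 5,983.2034

£5,983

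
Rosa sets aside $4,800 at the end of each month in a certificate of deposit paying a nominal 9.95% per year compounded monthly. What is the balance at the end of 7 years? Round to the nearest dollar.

$579,452

With 12 periods per year: i = 0.00829167, n = 84.
FV = PMT · [(1+i)^n − 1] / i = 4800 · 120.719090 = 579,451.6300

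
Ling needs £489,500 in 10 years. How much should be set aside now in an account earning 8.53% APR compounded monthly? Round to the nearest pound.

Periodic rate i = 0.0853/12 = 0.00710833; n = 10 × 12 = 120 periods.
Discount factor = (1+0.00710833)^(−120) = 0.427422; PV = 489,500 × 0.427422 = 209,223.2524

£209,223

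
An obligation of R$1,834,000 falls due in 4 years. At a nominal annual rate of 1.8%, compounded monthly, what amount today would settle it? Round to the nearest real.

R$1,706,686

i = 0.018/12 = 0.0015 per month; n = 4·12 = 48.
PV = FV·(1+i)^(−n) = 1,834,000 × 0.930581 = 1,706,685.7294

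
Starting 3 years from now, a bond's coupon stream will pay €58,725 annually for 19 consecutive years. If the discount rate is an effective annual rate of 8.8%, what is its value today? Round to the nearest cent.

€450,208.83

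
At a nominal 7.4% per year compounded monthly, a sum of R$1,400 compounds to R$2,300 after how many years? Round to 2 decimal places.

Periodic rate i = 0.074/12 = 0.00616667.
n = ln(2300/1400) / ln(1+0.00616667) = ln(1.64286) / 0.006148 = 80.7512 months
= 80.7512/12 years

6.73 years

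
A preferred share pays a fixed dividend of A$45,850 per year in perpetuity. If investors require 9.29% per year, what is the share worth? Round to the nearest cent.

PV = C/r = 45850/0.0929 = 493,541.4424

A$493,541.44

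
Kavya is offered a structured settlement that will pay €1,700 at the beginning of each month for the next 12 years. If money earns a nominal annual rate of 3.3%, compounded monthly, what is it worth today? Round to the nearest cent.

€202,470.40

With 12 periods per year: i = 0.00275, n = 144.
PV = PMT · [1 − (1+i)^(−n)] / i × (1+i) = 1700 · 119.100236 = 202,470.4008
(annuity-due: payments at period start, so ×(1+i).)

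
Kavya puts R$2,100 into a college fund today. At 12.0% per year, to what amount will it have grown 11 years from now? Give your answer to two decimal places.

R$7,304.95

FV = 2,100 × (1 + 0.12)^11 = 7,304.9550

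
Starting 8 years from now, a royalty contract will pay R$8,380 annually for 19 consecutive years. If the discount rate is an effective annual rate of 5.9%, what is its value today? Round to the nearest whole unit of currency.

Value one period before first payment (t=7): 8380 × [1 − (1+0.059)^(−19)] / 0.059 = 8380 × 11.245872 = 94,240.4061
Discount back 7 years: 94,240.4061 × (1+0.059)^(−7) = 94,240.4061 × 0.669466 = 63,090.7119

R$63,091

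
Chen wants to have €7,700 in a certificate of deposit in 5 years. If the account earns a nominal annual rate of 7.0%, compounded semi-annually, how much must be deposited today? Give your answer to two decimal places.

With 2 periods per year: i = 0.035, n = 10.
PV = 7,700 / (1 + 0.035)^10 = 7,700 / 1.410599 = 5,458.6749

€5,458.67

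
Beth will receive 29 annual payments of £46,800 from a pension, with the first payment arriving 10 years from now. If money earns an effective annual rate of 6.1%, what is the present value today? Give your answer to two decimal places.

£369,415.15

Value one period before first payment (t=9): 46800 × [1 − (1+0.061)^(−29)] / 0.061 = 46800 × 13.449536 = 629,438.2844
PV₀ = 629,438.2844 / (1+0.061)^9 = 629,438.2844 / 1.703878 = 369,415.1476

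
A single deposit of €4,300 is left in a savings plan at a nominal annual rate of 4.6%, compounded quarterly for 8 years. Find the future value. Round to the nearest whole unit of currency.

With 4 periods per year: i = 0.0115, n = 32.
FV = 4,300 × (1 + 0.0115)^32 = 6,199.7881

€6,200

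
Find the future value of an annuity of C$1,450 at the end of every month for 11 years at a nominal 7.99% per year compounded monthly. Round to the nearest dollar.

C$305,152

i = 0.0799/12 = 0.00665833 per month; n = 11·12 = 132.
FV = PMT · [(1+i)^n − 1] / i = 1450 · 210.449656 = 305,152.0010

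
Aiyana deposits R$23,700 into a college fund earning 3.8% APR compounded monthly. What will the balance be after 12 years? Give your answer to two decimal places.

i = 0.038/12 = 0.00316667 per month; n = 12·12 = 144.
FV = 23,700 × (1 + 0.00316667)^144 = 37,365.7522

R$37,365.75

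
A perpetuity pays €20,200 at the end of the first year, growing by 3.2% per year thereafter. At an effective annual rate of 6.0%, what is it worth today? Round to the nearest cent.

€721,428.57

PV = D₁/(r − g) = 20200/(0.06 − 0.032) = 721,428.5714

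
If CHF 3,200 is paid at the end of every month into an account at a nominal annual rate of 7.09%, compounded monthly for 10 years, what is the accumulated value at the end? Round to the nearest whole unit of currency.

CHF 556,623

i = 0.0709/12 = 0.00590833 per month; n = 10·12 = 120.
Accumulation factor s(120|0.00590833) = 173.944730; FV = 3200 × 173.944730 = 556,623.1367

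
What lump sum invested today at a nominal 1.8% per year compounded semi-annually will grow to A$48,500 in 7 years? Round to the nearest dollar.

With 2 periods per year: i = 0.009, n = 14.
PV = 48,500 / (1 + 0.009)^14 = 48,500 / 1.133643 = 42,782.4263

A$42,782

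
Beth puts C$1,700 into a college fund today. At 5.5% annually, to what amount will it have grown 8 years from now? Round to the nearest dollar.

FV = 1,700 × (1 + 0.055)^8 = 2,608.9671

C$2,609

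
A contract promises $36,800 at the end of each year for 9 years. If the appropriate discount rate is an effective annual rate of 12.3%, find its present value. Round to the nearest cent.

$193,863.58

Annuity factor a(9|0.123) = 5.268032; PV = 36800 × 5.268032 = 193,863.5845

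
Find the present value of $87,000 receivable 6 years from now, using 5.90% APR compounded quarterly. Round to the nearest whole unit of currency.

$61,221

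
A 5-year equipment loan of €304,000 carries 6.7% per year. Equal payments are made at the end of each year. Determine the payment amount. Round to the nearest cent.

€73,548.19

PMT = 304000 / ( [1 − (1+0.067)^(−5)] / 0.067 ) = 304000 / 4.133344 = 73,548.1934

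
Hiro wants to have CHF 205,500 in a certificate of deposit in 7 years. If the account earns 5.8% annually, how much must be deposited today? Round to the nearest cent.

PV = 205,500 / (1 + 0.058)^7 = 205,500 / 1.483883 = 138,488.0029

CHF 138,488.00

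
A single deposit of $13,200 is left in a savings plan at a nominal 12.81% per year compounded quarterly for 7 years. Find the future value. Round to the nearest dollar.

Periodic rate i = 0.1281/4 = 0.032025; n = 7 × 4 = 28 periods.
13,200 × (1+0.032025)^28 = 13,200 × 2.417275 = 31,908.0329

$31,908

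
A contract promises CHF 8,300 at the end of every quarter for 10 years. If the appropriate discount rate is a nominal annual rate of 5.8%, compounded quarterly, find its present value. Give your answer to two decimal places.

With 4 periods per year: i = 0.0145, n = 40.
Annuity factor a(40|0.0145) = 30.190684; PV = 8300 × 30.190684 = 250,582.6740

CHF 250,582.67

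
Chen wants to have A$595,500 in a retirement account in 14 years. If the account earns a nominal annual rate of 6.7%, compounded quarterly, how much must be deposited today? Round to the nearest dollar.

A$234,902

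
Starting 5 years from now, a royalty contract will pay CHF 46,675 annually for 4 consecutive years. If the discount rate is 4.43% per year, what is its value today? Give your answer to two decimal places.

CHF 141,022.98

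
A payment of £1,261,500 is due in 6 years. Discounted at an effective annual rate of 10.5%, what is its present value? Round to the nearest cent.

£692,968.65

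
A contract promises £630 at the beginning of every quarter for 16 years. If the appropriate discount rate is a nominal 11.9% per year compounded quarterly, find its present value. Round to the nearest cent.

£18,466.44

Periodic rate i = 0.119/4 = 0.02975; n = 16 × 4 = 64 periods.
Annuity factor a(64|0.02975) × (1+i) = 29.311813; PV = 630 × 29.311813 = 18,466.4423
Payments are at the start of each period, so multiply by (1+i).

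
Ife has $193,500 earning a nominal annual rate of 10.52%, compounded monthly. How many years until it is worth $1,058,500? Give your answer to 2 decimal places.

Periodic rate i = 0.1052/12 = 0.00876667.
n = ln(1.0585e+06/193500) / ln(1+0.00876667) = ln(5.47028) / 0.008728 = 194.6884 months
= 194.6884/12 years

16.22 years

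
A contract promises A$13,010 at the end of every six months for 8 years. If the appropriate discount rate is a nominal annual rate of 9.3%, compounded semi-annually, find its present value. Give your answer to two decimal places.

A$144,578.74

Periodic rate i = 0.093/2 = 0.0465; n = 8 × 2 = 16 periods.
PV = PMT · [1 − (1+i)^(−n)] / i = 13010 · 11.112893 = 144,578.7419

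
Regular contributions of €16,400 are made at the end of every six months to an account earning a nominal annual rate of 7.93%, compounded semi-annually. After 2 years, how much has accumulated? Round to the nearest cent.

€69,605.71

Periodic rate i = 0.0793/2 = 0.03965; n = 2 × 2 = 4 periods.
FV = PMT · [(1+i)^n − 1] / i = 16400 · 4.244251 = 69,605.7135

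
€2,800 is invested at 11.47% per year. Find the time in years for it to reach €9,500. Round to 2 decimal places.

n = ln(9500/2800) / ln(1+0.1147) = ln(3.39286) / 0.108585 = 11.2508 years

11.25 years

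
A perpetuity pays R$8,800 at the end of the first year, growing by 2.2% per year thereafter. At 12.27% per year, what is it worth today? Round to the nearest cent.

R$87,388.28

PV = D₁/(r − g) = 8800/(0.1227 − 0.022) = 87,388.2820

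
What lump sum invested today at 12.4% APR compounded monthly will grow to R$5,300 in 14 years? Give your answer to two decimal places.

R$942.34

i = 0.124/12 = 0.0103333 per month; n = 14·12 = 168.
PV = 5,300 / (1 + 0.0103333)^168 = 5,300 / 5.624275 = 942.3437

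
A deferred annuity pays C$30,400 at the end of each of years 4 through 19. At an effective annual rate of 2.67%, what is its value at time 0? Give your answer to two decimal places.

C$361,902.57

Value one period before first payment (t=3): 30400 × [1 − (1+0.0267)^(−16)] / 0.0267 = 30400 × 12.883942 = 391,671.8424
Discount back 3 years: 391,671.8424 × (1+0.0267)^(−3) = 391,671.8424 × 0.923994 = 361,902.5680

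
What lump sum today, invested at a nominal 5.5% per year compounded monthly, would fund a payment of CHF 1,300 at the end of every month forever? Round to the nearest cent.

CHF 283,636.36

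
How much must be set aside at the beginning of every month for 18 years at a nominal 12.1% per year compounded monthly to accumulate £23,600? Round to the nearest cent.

£30.47

Periodic rate i = 0.121/12 = 0.0100833; n = 18 × 12 = 216 periods.
FV-annuity factor × (1+i) = 774.627707; PMT = 23600 / 774.627707 = 30.4662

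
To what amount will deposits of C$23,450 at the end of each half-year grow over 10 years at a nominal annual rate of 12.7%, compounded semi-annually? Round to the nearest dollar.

C$895,792

With 2 periods per year: i = 0.0635, n = 20.
FV = PMT · [(1+i)^n − 1] / i = 23450 · 38.200069 = 895,791.6228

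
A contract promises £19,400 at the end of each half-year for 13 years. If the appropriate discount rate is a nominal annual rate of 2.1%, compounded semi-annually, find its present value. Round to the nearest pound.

£439,407

With 2 periods per year: i = 0.0105, n = 26.
Annuity factor a(26|0.0105) = 22.649827; PV = 19400 × 22.649827 = 439,406.6393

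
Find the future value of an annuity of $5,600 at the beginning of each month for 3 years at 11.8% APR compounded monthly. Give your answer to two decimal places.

$242,857.51

With 12 periods per year: i = 0.00983333, n = 36.
FV = 5600 × [(1+0.00983333)^36 − 1] / 0.00983333 × (1+i) = 5600 × 43.367412 = 242,857.5087
Payments are at the start of each period, so multiply by (1+i).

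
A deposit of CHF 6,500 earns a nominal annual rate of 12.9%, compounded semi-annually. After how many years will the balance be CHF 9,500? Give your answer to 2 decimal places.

3.04 years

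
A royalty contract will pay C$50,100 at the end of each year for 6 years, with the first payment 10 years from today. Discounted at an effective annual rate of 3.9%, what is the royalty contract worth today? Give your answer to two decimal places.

C$186,733.08

Value one period before first payment (t=9): 50100 × [1 − (1+0.039)^(−6)] / 0.039 = 50100 × 5.259246 = 263,488.2111
Discount back 9 years: 263,488.2111 × (1+0.039)^(−9) = 263,488.2111 × 0.708696 = 186,733.0801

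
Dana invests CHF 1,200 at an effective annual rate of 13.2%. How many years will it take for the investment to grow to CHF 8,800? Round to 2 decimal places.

16.07 years

(1+i)^n = 8800/1200 = 7.33333, so n = ln 7.33333 / ln 1.132 = 16.0698 years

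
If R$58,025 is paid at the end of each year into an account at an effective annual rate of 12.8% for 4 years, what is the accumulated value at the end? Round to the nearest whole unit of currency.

FV = PMT · [(1+i)^n − 1] / i = 58025 · 4.835633 = 280,587.6136

R$280,588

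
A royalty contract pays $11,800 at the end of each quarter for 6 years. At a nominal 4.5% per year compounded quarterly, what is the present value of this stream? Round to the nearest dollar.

With 4 periods per year: i = 0.01125, n = 24.
PV = PMT · [1 − (1+i)^(−n)] / i = 11800 · 20.930567 = 246,980.6897

$246,981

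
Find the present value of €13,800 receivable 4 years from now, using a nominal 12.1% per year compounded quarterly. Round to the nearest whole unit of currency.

Periodic rate i = 0.121/4 = 0.03025; n = 4 × 4 = 16 periods.
PV = 13,800 / (1 + 0.03025)^16 = 13,800 / 1.610950 = 8,566.3757

€8,566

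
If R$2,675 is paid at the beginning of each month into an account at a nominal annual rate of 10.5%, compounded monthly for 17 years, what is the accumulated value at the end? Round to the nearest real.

With 12 periods per year: i = 0.00875, n = 204.
FV = 2675 × [(1+0.00875)^204 − 1] / 0.00875 × (1+i) = 2675 × 566.455001 = 1,515,267.1265
Payments are at the start of each period, so multiply by (1+i).

R$1,515,267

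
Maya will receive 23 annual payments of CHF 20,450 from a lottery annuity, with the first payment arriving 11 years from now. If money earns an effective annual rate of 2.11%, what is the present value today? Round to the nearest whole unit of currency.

Value one period before first payment (t=10): 20450 × [1 − (1+0.0211)^(−23)] / 0.0211 = 20450 × 18.074497 = 369,623.4704
Discount back 10 years: 369,623.4704 × (1+0.0211)^(−10) = 369,623.4704 × 0.811554 = 299,969.2784

CHF 299,969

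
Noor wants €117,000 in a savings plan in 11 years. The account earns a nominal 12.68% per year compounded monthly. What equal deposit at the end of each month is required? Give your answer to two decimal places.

€411.45

i = 0.1268/12 = 0.0105667 per month; n = 11·12 = 132.
FV-annuity factor = 284.361636; PMT = 117000 / 284.361636 = 411.4479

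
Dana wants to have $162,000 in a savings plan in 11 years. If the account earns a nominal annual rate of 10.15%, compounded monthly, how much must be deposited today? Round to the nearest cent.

$53,292.29

With 12 periods per year: i = 0.00845833, n = 132.
PV = 162,000 / (1 + 0.00845833)^132 = 162,000 / 3.039839 = 53,292.2939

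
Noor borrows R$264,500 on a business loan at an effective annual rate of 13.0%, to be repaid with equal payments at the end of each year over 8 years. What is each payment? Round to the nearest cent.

R$55,118.29

PMT = 264500 / ( [1 − (1+0.13)^(−8)] / 0.13 ) = 264500 / 4.798770 = 55,118.2873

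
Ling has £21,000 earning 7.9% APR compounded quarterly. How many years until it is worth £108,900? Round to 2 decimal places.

Periodic rate i = 0.079/4 = 0.01975.
n = ln(108900/21000) / ln(1+0.01975) = ln(5.18571) / 0.019557 = 84.1574 quarters
= 84.1574/4 years

21.04 years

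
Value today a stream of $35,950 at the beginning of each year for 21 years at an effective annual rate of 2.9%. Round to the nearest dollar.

$575,774

Annuity factor a(21|0.029) × (1+i) = 16.015961; PV = 35950 × 16.015961 = 575,773.8093
Payments are at the start of each period, so multiply by (1+i).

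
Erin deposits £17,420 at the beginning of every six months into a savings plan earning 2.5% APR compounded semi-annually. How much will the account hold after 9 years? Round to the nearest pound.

£353,570

i = 0.025/2 = 0.0125 per half-year; n = 9·2 = 18.
FV = 17420 × [(1+0.0125)^18 − 1] / 0.0125 × (1+i) = 17420 × 20.296769 = 353,569.7147
(annuity-due: payments at period start, so ×(1+i).)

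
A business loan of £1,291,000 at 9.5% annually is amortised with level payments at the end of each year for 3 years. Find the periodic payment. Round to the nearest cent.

£514,566.74

Annuity-PV factor = 2.508907; PMT = 1.291e+06 / 2.508907 = 514,566.7371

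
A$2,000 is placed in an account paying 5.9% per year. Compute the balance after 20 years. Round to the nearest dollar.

FV = PV·(1+i)^n = 2,000 × 3.147163 = 6,294.3255

A$6,294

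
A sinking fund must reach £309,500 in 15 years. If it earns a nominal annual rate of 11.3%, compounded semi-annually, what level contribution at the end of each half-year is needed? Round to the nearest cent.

i = 0.113/2 = 0.0565 per half-year; n = 15·2 = 30.
PMT = 309500 / ( [(1+0.0565)^30 − 1] / 0.0565 ) = 309500 / 74.353598 = 4,162.5423

£4,162.54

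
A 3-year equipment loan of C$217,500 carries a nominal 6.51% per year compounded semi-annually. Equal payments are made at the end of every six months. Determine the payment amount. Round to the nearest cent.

C$40,489.95

Periodic rate i = 0.0651/2 = 0.03255; n = 3 × 2 = 6 periods.
Annuity-PV factor = 5.371704; PMT = 217500 / 5.371704 = 40,489.9474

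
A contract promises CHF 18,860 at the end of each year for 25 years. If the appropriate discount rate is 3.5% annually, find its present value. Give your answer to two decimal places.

CHF 310,841.37

PV = PMT · [1 − (1+i)^(−n)] / i = 18860 · 16.481515 = 310,841.3652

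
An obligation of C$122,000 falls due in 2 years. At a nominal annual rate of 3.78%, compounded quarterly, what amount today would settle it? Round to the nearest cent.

With 4 periods per year: i = 0.00945, n = 8.
PV = FV·(1+i)^(−n) = 122,000 × 0.927516 = 113,156.9757

C$113,156.98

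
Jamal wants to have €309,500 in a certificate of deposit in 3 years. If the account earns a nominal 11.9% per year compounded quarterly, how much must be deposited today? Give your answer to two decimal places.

€217,710.33

i = 0.119/4 = 0.02975 per quarter; n = 3·4 = 12.
Discount factor = (1+0.02975)^(−12) = 0.703426; PV = 309,500 × 0.703426 = 217,710.3349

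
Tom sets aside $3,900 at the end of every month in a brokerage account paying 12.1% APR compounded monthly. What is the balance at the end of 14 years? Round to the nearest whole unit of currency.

$1,699,976

i = 0.121/12 = 0.0100833 per month; n = 14·12 = 168.
FV = 3900 × [(1+0.0100833)^168 − 1] / 0.0100833 = 3900 × 435.891203 = 1,699,975.6931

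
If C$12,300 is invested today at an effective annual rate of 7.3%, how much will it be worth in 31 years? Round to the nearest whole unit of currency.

FV = PV·(1+i)^n = 12,300 × 8.883649 = 109,268.8802

C$109,269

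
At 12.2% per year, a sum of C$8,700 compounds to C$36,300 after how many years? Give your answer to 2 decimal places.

12.41 years

(1+i)^n = 36300/8700 = 4.17241, so n = ln 4.17241 / ln 1.122 = 12.4095 years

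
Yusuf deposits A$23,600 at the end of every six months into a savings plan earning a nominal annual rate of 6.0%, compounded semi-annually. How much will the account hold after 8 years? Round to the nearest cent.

Periodic rate i = 0.06/2 = 0.03; n = 8 × 2 = 16 periods.
FV = PMT · [(1+i)^n − 1] / i = 23600 · 20.156881 = 475,702.3988

A$475,702.40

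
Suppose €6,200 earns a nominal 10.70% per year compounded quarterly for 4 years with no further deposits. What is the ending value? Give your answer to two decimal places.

€9,458.60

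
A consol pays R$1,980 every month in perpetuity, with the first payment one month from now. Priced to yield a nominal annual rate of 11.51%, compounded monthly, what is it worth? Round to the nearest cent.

R$206,429.19

Periodic rate i = 0.1151/12 = 0.00959167.
PV = C/r = 1980/0.00959167 = 206,429.1920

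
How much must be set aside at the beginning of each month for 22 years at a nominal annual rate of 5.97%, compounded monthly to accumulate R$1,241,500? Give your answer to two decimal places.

R$2,270.61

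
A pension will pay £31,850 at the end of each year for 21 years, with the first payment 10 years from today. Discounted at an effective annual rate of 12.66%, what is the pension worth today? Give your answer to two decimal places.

£79,009.26

Value one period before first payment (t=9): 31850 × [1 − (1+0.1266)^(−21)] / 0.1266 = 31850 × 7.252643 = 230,996.6664
Discount back 9 years: 230,996.6664 × (1+0.1266)^(−9) = 230,996.6664 × 0.342036 = 79,009.2593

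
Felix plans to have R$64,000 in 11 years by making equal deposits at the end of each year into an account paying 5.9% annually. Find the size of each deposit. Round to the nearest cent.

R$4,297.30

PMT = 64000 / ( [(1+0.059)^11 − 1] / 0.059 ) = 64000 / 14.893083 = 4,297.2970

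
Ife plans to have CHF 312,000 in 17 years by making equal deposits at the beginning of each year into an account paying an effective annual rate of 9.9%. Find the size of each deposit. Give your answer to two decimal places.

FV-annuity factor × (1+i) = 44.147843; PMT = 312000 / 44.147843 = 7,067.1629

CHF 7,067.16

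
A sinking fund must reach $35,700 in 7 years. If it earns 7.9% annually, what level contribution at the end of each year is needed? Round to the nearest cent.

$4,013.25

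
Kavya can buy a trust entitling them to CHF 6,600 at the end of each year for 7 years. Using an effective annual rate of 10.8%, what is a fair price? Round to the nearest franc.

PV = 6600 × [1 − (1+0.108)^(−7)] / 0.108 = 6600 × 4.742802 = 31,302.4920

CHF 31,302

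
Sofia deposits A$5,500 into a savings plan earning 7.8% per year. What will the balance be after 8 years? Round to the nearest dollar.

A$10,030

5,500 × (1+0.078)^8 = 5,500 × 1.823686 = 10,030.2735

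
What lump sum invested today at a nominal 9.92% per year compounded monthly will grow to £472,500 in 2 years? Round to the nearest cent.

i = 0.0992/12 = 0.00826667 per month; n = 2·12 = 24.
PV = FV·(1+i)^(−n) = 472,500 × 0.820711 = 387,785.8711

£387,785.87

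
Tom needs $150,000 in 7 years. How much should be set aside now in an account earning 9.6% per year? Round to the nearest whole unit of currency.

$78,962

PV = 150,000 / (1 + 0.096)^7 = 150,000 / 1.899651 = 78,961.8618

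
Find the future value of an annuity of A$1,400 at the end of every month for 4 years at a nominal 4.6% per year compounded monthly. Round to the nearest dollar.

i = 0.046/12 = 0.00383333 per month; n = 4·12 = 48.
FV = PMT · [(1+i)^n − 1] / i = 1400 · 52.589496 = 73,625.2939

A$73,625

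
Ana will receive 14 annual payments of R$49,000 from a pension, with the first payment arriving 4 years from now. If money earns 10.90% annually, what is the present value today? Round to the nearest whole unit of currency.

R$252,156

PV at t=3 (ordinary 14-year annuity): 49000 × a(14|0.109) = 49000 × 7.018892 = 343,925.7171
PV₀ = 343,925.7171 / (1+0.109)^3 = 343,925.7171 / 1.363938 = 252,156.4102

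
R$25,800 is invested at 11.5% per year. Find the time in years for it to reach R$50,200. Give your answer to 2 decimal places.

n = ln(50200/25800) / ln(1+0.115) = ln(1.94574) / 0.108854 = 6.1150 years

6.11 years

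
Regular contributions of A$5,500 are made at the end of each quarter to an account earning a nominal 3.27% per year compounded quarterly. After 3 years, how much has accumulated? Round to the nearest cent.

Periodic rate i = 0.0327/4 = 0.008175; n = 3 × 4 = 12 periods.
Accumulation factor s(12|0.008175) = 12.554527; FV = 5500 × 12.554527 = 69,049.8971

A$69,049.90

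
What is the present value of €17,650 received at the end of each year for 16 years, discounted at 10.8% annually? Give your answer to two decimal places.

PV = PMT · [1 − (1+i)^(−n)] / i = 17650 · 7.464773 = 131,753.2478

€131,753.25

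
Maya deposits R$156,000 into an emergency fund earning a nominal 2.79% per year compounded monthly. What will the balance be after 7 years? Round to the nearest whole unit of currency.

Periodic rate i = 0.0279/12 = 0.002325; n = 7 × 12 = 84 periods.
FV = PV·(1+i)^n = 156,000 × 1.215400 = 189,602.4141

R$189,602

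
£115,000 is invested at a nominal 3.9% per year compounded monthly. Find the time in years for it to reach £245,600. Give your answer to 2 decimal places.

Periodic rate i = 0.039/12 = 0.00325.
n = ln(245600/115000) / ln(1+0.00325) = ln(2.13565) / 0.003245 = 233.8475 months
= 233.8475/12 years

19.49 years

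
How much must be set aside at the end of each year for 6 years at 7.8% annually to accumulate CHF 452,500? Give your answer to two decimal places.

FV-annuity factor = 7.299023; PMT = 452500 / 7.299023 = 61,994.5963

CHF 61,994.60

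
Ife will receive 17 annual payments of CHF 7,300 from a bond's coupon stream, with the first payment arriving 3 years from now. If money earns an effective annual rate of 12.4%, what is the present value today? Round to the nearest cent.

PV at t=2 (ordinary 17-year annuity): 7300 × a(17|0.124) = 7300 × 6.959036 = 50,800.9613
PV₀ = 50,800.9613 / (1+0.124)^2 = 50,800.9613 / 1.263376 = 40,210.4846

CHF 40,210.48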